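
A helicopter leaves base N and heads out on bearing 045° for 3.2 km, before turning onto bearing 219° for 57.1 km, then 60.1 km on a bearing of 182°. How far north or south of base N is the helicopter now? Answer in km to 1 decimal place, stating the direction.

102.2 km south

Leg 1 (045°, 3.2 km): east 3.2 sin 45° = 2.26, north 3.2 cos 45° = 2.26
Leg 2 (219°, 57.1 km): east 57.1 sin 219° = -35.93, north 57.1 cos 219° = -44.38
Leg 3 (182°, 60.1 km): east 60.1 sin 182° = -2.10, north 60.1 cos 182° = -60.06
Net north component: -102.18 km.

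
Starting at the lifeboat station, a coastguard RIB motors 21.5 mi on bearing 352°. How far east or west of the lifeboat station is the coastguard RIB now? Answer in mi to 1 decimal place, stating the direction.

Leg 1 (352°, 21.5 mi): east 21.5 sin 352° = -2.99, north 21.5 cos 352° = 21.29
Net east component: -2.99 mi.

3.0 mi west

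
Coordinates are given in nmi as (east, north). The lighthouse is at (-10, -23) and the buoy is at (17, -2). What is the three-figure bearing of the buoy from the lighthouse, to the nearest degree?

052°

Δeast = 17 − -10 = 27.00; Δnorth = -2 − -23 = 21.00.
Bearing = atan2(Δeast, Δnorth) mod 360° = 52.13° ≈ 052°.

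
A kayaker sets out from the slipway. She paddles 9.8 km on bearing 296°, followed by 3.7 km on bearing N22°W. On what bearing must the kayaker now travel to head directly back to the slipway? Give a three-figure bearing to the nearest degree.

127°

Leg 1 (296°, 9.8 km): east 9.8 sin 296° = -8.81, north 9.8 cos 296° = 4.30
Leg 2 (N22°W, 3.7 km): east 3.7 sin 338° = -1.39, north 3.7 cos 338° = 3.43
Net displacement: -10.19 east, 7.73 north. Direction back to start is (10.19, -7.73): bearing = atan2(10.19, -7.73) mod 360° = 127.16° ≈ 127°.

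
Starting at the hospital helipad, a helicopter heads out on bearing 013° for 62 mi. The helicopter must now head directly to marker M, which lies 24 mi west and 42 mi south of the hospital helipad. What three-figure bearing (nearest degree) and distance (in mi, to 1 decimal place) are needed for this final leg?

200°, 109.2 mi

Leg 1 (013°, 62 mi): east 62 sin 13° = 13.95, north 62 cos 13° = 60.41
Current position: (13.95, 60.41). Target: (-24, -42). Remaining: Δeast = -37.95, Δnorth = -102.41.
Bearing = atan2(-37.95, -102.41) mod 360° = 200.33°; distance = √((-37.95)² + (-102.41)²) = 109.215 mi.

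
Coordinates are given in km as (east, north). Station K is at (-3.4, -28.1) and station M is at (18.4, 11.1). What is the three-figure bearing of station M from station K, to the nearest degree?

Δeast = 18.4 − -3.4 = 21.80; Δnorth = 11.1 − -28.1 = 39.20.
Bearing = atan2(Δeast, Δnorth) mod 360° = 29.08° ≈ 029°.

029°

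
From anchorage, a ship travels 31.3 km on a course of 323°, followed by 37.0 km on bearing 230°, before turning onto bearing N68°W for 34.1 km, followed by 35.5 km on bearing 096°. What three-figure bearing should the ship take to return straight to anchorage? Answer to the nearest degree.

Leg 1 (323°, 31.3 km): east 31.3 sin 323° = -18.84, north 31.3 cos 323° = 25.00
Leg 2 (230°, 37.0 km): east 37.0 sin 230° = -28.34, north 37.0 cos 230° = -23.78
Leg 3 (N68°W, 34.1 km): east 34.1 sin 292° = -31.62, north 34.1 cos 292° = 12.77
Leg 4 (096°, 35.5 km): east 35.5 sin 96° = 35.31, north 35.5 cos 96° = -3.71
Net displacement: -43.49 east, 10.28 north. Direction back to start is (43.49, -10.28): bearing = atan2(43.49, -10.28) mod 360° = 103.30° ≈ 103°.

103°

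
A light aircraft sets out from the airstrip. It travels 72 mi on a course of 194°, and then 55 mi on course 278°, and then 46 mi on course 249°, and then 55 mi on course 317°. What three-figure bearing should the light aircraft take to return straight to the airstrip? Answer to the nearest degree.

076°

Leg 1 (194°, 72 mi): east 72 sin 194° = -17.42, north 72 cos 194° = -69.86
Leg 2 (278°, 55 mi): east 55 sin 278° = -54.46, north 55 cos 278° = 7.65
Leg 3 (249°, 46 mi): east 46 sin 249° = -42.94, north 46 cos 249° = -16.48
Leg 4 (317°, 55 mi): east 55 sin 317° = -37.51, north 55 cos 317° = 40.22
Net displacement: -152.34 east, -38.47 north. Direction back to start is (152.34, 38.47): bearing = atan2(152.34, 38.47) mod 360° = 75.83° ≈ 076°.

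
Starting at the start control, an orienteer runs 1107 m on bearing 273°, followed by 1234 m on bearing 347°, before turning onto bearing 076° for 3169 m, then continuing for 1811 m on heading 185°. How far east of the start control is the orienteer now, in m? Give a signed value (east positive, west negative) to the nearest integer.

Leg 1 (273°, 1107 m): east 1107 sin 273° = -1105.48, north 1107 cos 273° = 57.94
Leg 2 (347°, 1234 m): east 1234 sin 347° = -277.59, north 1234 cos 347° = 1202.37
Leg 3 (076°, 3169 m): east 3169 sin 76° = 3074.87, north 3169 cos 76° = 766.65
Leg 4 (185°, 1811 m): east 1811 sin 185° = -157.84, north 1811 cos 185° = -1804.11
Net east component: 1533.96 m.

1534 m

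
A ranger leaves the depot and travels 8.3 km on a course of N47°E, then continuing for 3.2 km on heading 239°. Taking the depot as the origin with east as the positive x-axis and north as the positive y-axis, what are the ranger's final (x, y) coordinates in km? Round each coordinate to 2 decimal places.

Leg 1 (N47°E, 8.3 km): east 8.3 sin 47° = 6.07, north 8.3 cos 47° = 5.66
Leg 2 (239°, 3.2 km): east 3.2 sin 239° = -2.74, north 3.2 cos 239° = -1.65
Summing: 3.33 km east, 4.01 km north → (3.33, 4.01).

(3.33, 4.01)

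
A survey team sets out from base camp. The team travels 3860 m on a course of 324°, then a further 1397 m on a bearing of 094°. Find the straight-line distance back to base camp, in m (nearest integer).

3149 m

Leg 1 (324°, 3860 m): east 3860 sin 324° = -2268.85, north 3860 cos 324° = 3122.81
Leg 2 (094°, 1397 m): east 1397 sin 94° = 1393.60, north 1397 cos 94° = -97.45
Net: -875.25 east, 3025.36 north. Distance = √((-875.25)² + (3025.36)²) = 3149.420 m.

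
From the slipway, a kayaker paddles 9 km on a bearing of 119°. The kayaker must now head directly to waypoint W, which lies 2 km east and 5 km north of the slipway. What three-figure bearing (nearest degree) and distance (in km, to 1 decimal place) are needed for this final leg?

328°, 11.1 km

Leg 1 (119°, 9 km): east 9 sin 119° = 7.87, north 9 cos 119° = -4.36
Current position: (7.87, -4.36). Target: (2, 5). Remaining: Δeast = -5.87, Δnorth = 9.36.
Bearing = atan2(-5.87, 9.36) mod 360° = 327.91°; distance = √((-5.87)² + (9.36)²) = 11.052 km.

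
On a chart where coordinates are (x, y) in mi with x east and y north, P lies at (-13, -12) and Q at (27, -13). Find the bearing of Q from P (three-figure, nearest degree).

091°

Δeast = 27 − -13 = 40.00; Δnorth = -13 − -12 = -1.00.
Bearing = atan2(Δeast, Δnorth) mod 360° = 91.43° ≈ 091°.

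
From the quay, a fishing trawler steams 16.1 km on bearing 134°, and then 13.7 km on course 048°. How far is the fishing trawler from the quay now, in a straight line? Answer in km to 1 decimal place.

Leg 1 (134°, 16.1 km): east 16.1 sin 134° = 11.58, north 16.1 cos 134° = -11.18
Leg 2 (048°, 13.7 km): east 13.7 sin 48° = 10.18, north 13.7 cos 48° = 9.17
Net: 21.76 east, -2.02 north. Distance = √((21.76)² + (-2.02)²) = 21.856 km.

21.9 km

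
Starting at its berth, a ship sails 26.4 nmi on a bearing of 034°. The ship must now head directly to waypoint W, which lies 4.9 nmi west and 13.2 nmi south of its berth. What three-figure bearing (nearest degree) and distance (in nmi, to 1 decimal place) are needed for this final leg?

Leg 1 (034°, 26.4 nmi): east 26.4 sin 34° = 14.76, north 26.4 cos 34° = 21.89
Current position: (14.76, 21.89). Target: (-4.9, -13.2). Remaining: Δeast = -19.66, Δnorth = -35.09.
Bearing = atan2(-19.66, -35.09) mod 360° = 209.27°; distance = √((-19.66)² + (-35.09)²) = 40.221 nmi.

209°, 40.2 nmi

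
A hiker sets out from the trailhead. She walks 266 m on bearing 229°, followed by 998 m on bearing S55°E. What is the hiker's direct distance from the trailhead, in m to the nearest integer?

Leg 1 (229°, 266 m): east 266 sin 229° = -200.75, north 266 cos 229° = -174.51
Leg 2 (S55°E, 998 m): east 998 sin 125° = 817.51, north 998 cos 125° = -572.43
Net: 616.76 east, -746.94 north. Distance = √((616.76)² + (-746.94)²) = 968.667 m.

969 m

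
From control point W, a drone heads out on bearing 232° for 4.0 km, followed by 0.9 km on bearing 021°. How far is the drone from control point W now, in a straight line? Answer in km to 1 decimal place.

3.3 km

Leg 1 (232°, 4.0 km): east 4.0 sin 232° = -3.15, north 4.0 cos 232° = -2.46
Leg 2 (021°, 0.9 km): east 0.9 sin 21° = 0.32, north 0.9 cos 21° = 0.84
Net: -2.83 east, -1.62 north. Distance = √((-2.83)² + (-1.62)²) = 3.262 km.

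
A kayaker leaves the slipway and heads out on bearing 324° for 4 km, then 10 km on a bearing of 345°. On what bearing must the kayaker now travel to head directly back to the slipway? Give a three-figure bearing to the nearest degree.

159°

Leg 1 (324°, 4 km): east 4 sin 324° = -2.35, north 4 cos 324° = 3.24
Leg 2 (345°, 10 km): east 10 sin 345° = -2.59, north 10 cos 345° = 9.66
Net displacement: -4.94 east, 12.90 north. Direction back to start is (4.94, -12.90): bearing = atan2(4.94, -12.90) mod 360° = 159.04° ≈ 159°.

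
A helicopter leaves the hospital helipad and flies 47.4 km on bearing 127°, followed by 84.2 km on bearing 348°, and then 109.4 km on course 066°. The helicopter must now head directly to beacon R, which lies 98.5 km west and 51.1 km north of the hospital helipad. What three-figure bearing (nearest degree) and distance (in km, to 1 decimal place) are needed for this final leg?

258°, 223.8 km

Leg 1 (127°, 47.4 km): east 47.4 sin 127° = 37.86, north 47.4 cos 127° = -28.53
Leg 2 (348°, 84.2 km): east 84.2 sin 348° = -17.51, north 84.2 cos 348° = 82.36
Leg 3 (066°, 109.4 km): east 109.4 sin 66° = 99.94, north 109.4 cos 66° = 44.50
Current position: (120.29, 98.33). Target: (-98.5, 51.1). Remaining: Δeast = -218.79, Δnorth = -47.23.
Bearing = atan2(-218.79, -47.23) mod 360° = 257.82°; distance = √((-218.79)² + (-47.23)²) = 223.831 km.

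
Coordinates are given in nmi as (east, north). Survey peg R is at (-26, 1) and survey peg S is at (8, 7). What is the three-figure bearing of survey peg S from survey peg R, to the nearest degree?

080°

Δeast = 8 − -26 = 34.00; Δnorth = 7 − 1 = 6.00.
Bearing = atan2(Δeast, Δnorth) mod 360° = 79.99° ≈ 080°.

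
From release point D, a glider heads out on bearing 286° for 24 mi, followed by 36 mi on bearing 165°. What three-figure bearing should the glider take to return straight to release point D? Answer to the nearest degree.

026°

Leg 1 (286°, 24 mi): east 24 sin 286° = -23.07, north 24 cos 286° = 6.62
Leg 2 (165°, 36 mi): east 36 sin 165° = 9.32, north 36 cos 165° = -34.77
Net displacement: -13.75 east, -28.16 north. Direction back to start is (13.75, 28.16): bearing = atan2(13.75, 28.16) mod 360° = 26.03° ≈ 026°.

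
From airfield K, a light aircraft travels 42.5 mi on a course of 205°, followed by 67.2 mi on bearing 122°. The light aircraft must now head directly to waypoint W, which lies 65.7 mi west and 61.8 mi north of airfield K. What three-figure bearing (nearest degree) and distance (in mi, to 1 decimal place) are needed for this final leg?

322°, 171.6 mi

Leg 1 (205°, 42.5 mi): east 42.5 sin 205° = -17.96, north 42.5 cos 205° = -38.52
Leg 2 (122°, 67.2 mi): east 67.2 sin 122° = 56.99, north 67.2 cos 122° = -35.61
Current position: (39.03, -74.13). Target: (-65.7, 61.8). Remaining: Δeast = -104.73, Δnorth = 135.93.
Bearing = atan2(-104.73, 135.93) mod 360° = 322.39°; distance = √((-104.73)² + (135.93)²) = 171.594 mi.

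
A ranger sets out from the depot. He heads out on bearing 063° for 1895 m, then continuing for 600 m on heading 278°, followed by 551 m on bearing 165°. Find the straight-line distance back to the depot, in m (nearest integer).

Leg 1 (063°, 1895 m): east 1895 sin 63° = 1688.46, north 1895 cos 63° = 860.31
Leg 2 (278°, 600 m): east 600 sin 278° = -594.16, north 600 cos 278° = 83.50
Leg 3 (165°, 551 m): east 551 sin 165° = 142.61, north 551 cos 165° = -532.23
Net: 1236.91 east, 411.59 north. Distance = √((1236.91)² + (411.59)²) = 1303.588 m.

1304 m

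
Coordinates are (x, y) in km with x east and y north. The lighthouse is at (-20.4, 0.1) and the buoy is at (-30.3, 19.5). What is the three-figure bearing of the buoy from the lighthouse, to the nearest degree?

333°

Δeast = -30.3 − -20.4 = -9.90; Δnorth = 19.5 − 0.1 = 19.40.
Bearing = atan2(Δeast, Δnorth) mod 360° = 332.96° ≈ 333°.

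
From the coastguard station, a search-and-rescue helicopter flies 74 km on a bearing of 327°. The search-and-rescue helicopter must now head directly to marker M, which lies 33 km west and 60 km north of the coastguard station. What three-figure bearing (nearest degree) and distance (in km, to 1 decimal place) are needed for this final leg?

Leg 1 (327°, 74 km): east 74 sin 327° = -40.30, north 74 cos 327° = 62.06
Current position: (-40.30, 62.06). Target: (-33, 60). Remaining: Δeast = 7.30, Δnorth = -2.06.
Bearing = atan2(7.30, -2.06) mod 360° = 105.76°; distance = √((7.30)² + (-2.06)²) = 7.589 km.

106°, 7.6 km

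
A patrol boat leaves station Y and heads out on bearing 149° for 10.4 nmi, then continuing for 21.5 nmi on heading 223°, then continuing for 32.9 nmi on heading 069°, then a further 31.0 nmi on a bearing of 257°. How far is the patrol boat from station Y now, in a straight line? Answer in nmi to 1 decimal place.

21.7 nmi

Leg 1 (149°, 10.4 nmi): east 10.4 sin 149° = 5.36, north 10.4 cos 149° = -8.91
Leg 2 (223°, 21.5 nmi): east 21.5 sin 223° = -14.66, north 21.5 cos 223° = -15.72
Leg 3 (069°, 32.9 nmi): east 32.9 sin 69° = 30.71, north 32.9 cos 69° = 11.79
Leg 4 (257°, 31.0 nmi): east 31.0 sin 257° = -30.21, north 31.0 cos 257° = -6.97
Net: -8.80 east, -19.82 north. Distance = √((-8.80)² + (-19.82)²) = 21.686 nmi.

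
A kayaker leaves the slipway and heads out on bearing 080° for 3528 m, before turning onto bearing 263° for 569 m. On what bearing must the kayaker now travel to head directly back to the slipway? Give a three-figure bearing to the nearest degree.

259°

Leg 1 (080°, 3528 m): east 3528 sin 80° = 3474.40, north 3528 cos 80° = 612.63
Leg 2 (263°, 569 m): east 569 sin 263° = -564.76, north 569 cos 263° = -69.34
Net displacement: 2909.64 east, 543.29 north. Direction back to start is (-2909.64, -543.29): bearing = atan2(-2909.64, -543.29) mod 360° = 259.42° ≈ 259°.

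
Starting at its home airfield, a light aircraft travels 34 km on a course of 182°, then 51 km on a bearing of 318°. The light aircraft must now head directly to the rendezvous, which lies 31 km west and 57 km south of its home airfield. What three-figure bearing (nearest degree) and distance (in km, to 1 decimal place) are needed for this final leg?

176°, 61.1 km

Leg 1 (182°, 34 km): east 34 sin 182° = -1.19, north 34 cos 182° = -33.98
Leg 2 (318°, 51 km): east 51 sin 318° = -34.13, north 51 cos 318° = 37.90
Current position: (-35.31, 3.92). Target: (-31, -57). Remaining: Δeast = 4.31, Δnorth = -60.92.
Bearing = atan2(4.31, -60.92) mod 360° = 175.95°; distance = √((4.31)² + (-60.92)²) = 61.074 km.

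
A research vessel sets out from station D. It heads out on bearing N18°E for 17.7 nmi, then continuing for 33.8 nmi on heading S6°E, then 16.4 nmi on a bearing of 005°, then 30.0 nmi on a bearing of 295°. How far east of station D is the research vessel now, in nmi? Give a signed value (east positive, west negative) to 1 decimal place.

Leg 1 (N18°E, 17.7 nmi): east 17.7 sin 18° = 5.47, north 17.7 cos 18° = 16.83
Leg 2 (S6°E, 33.8 nmi): east 33.8 sin 174° = 3.53, north 33.8 cos 174° = -33.61
Leg 3 (005°, 16.4 nmi): east 16.4 sin 5° = 1.43, north 16.4 cos 5° = 16.34
Leg 4 (295°, 30.0 nmi): east 30.0 sin 295° = -27.19, north 30.0 cos 295° = 12.68
Net east component: -16.76 nmi.

-16.8 nmi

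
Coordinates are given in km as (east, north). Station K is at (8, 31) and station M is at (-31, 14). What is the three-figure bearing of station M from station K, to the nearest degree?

Δeast = -31 − 8 = -39.00; Δnorth = 14 − 31 = -17.00.
Bearing = atan2(Δeast, Δnorth) mod 360° = 246.45° ≈ 246°.

246°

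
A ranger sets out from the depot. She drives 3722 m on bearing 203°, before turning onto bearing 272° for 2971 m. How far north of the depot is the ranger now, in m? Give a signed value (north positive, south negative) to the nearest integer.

Leg 1 (203°, 3722 m): east 3722 sin 203° = -1454.30, north 3722 cos 203° = -3426.12
Leg 2 (272°, 2971 m): east 2971 sin 272° = -2969.19, north 2971 cos 272° = 103.69
Net north component: -3322.43 m.

-3322 m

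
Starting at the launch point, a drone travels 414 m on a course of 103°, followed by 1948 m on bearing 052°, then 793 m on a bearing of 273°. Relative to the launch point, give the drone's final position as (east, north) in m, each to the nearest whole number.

(1147, 1148)

Leg 1 (103°, 414 m): east 414 sin 103° = 403.39, north 414 cos 103° = -93.13
Leg 2 (052°, 1948 m): east 1948 sin 52° = 1535.04, north 1948 cos 52° = 1199.31
Leg 3 (273°, 793 m): east 793 sin 273° = -791.91, north 793 cos 273° = 41.50
Summing: 1146.52 m east, 1147.68 m north → (1147, 1148).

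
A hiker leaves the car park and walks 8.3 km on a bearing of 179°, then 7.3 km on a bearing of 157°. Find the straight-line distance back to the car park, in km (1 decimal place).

Leg 1 (179°, 8.3 km): east 8.3 sin 179° = 0.14, north 8.3 cos 179° = -8.30
Leg 2 (157°, 7.3 km): east 7.3 sin 157° = 2.85, north 7.3 cos 157° = -6.72
Net: 3.00 east, -15.02 north. Distance = √((3.00)² + (-15.02)²) = 15.315 km.

15.3 km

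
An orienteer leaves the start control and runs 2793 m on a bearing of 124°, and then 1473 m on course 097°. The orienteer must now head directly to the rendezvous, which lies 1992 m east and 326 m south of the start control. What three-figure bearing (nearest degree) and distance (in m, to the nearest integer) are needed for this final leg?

Leg 1 (124°, 2793 m): east 2793 sin 124° = 2315.50, north 2793 cos 124° = -1561.83
Leg 2 (097°, 1473 m): east 1473 sin 97° = 1462.02, north 1473 cos 97° = -179.51
Current position: (3777.52, -1741.34). Target: (1992, -326). Remaining: Δeast = -1785.52, Δnorth = 1415.34.
Bearing = atan2(-1785.52, 1415.34) mod 360° = 308.40°; distance = √((-1785.52)² + (1415.34)²) = 2278.437 m.

308°, 2278 m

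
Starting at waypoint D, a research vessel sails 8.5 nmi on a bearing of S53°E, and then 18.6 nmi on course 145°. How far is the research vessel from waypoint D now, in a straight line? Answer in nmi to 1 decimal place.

26.8 nmi

Leg 1 (S53°E, 8.5 nmi): east 8.5 sin 127° = 6.79, north 8.5 cos 127° = -5.12
Leg 2 (145°, 18.6 nmi): east 18.6 sin 145° = 10.67, north 18.6 cos 145° = -15.24
Net: 17.46 east, -20.35 north. Distance = √((17.46)² + (-20.35)²) = 26.813 nmi.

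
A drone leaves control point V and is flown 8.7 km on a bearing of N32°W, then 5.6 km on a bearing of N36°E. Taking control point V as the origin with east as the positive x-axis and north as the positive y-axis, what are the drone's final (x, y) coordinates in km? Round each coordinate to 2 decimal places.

(-1.32, 11.91)

Leg 1 (N32°W, 8.7 km): east 8.7 sin 328° = -4.61, north 8.7 cos 328° = 7.38
Leg 2 (N36°E, 5.6 km): east 5.6 sin 36° = 3.29, north 5.6 cos 36° = 4.53
Summing: -1.32 km east, 11.91 km north → (-1.32, 11.91).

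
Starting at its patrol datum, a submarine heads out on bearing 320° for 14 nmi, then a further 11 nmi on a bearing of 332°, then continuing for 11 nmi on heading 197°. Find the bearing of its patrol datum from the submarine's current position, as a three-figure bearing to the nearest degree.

Leg 1 (320°, 14 nmi): east 14 sin 320° = -9.00, north 14 cos 320° = 10.72
Leg 2 (332°, 11 nmi): east 11 sin 332° = -5.16, north 11 cos 332° = 9.71
Leg 3 (197°, 11 nmi): east 11 sin 197° = -3.22, north 11 cos 197° = -10.52
Net displacement: -17.38 east, 9.92 north. Direction back to start is (17.38, -9.92): bearing = atan2(17.38, -9.92) mod 360° = 119.71° ≈ 120°.

120°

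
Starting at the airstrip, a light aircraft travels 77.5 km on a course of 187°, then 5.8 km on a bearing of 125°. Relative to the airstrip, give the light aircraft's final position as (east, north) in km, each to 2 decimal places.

Leg 1 (187°, 77.5 km): east 77.5 sin 187° = -9.44, north 77.5 cos 187° = -76.92
Leg 2 (125°, 5.8 km): east 5.8 sin 125° = 4.75, north 5.8 cos 125° = -3.33
Summing: -4.69 km east, -80.25 km north → (-4.69, -80.25).

(-4.69, -80.25)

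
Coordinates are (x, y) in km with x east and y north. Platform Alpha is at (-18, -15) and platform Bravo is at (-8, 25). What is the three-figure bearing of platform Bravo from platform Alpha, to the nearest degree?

Δeast = -8 − -18 = 10.00; Δnorth = 25 − -15 = 40.00.
Bearing = atan2(Δeast, Δnorth) mod 360° = 14.04° ≈ 014°.

014°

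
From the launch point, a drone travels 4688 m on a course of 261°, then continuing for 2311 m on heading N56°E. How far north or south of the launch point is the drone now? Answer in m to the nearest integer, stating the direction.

559 m north

Leg 1 (261°, 4688 m): east 4688 sin 261° = -4630.28, north 4688 cos 261° = -733.36
Leg 2 (N56°E, 2311 m): east 2311 sin 56° = 1915.91, north 2311 cos 56° = 1292.29
Net north component: 558.93 m.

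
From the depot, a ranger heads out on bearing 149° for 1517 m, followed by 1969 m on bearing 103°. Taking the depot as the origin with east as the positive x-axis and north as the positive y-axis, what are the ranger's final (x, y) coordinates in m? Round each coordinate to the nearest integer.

Leg 1 (149°, 1517 m): east 1517 sin 149° = 781.31, north 1517 cos 149° = -1300.32
Leg 2 (103°, 1969 m): east 1969 sin 103° = 1918.53, north 1969 cos 103° = -442.93
Summing: 2699.85 m east, -1743.25 m north → (2700, -1743).

(2700, -1743)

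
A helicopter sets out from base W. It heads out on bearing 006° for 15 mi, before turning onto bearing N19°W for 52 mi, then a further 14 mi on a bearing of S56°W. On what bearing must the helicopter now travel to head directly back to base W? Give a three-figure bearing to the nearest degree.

154°

Leg 1 (006°, 15 mi): east 15 sin 6° = 1.57, north 15 cos 6° = 14.92
Leg 2 (N19°W, 52 mi): east 52 sin 341° = -16.93, north 52 cos 341° = 49.17
Leg 3 (S56°W, 14 mi): east 14 sin 236° = -11.61, north 14 cos 236° = -7.83
Net displacement: -26.97 east, 56.26 north. Direction back to start is (26.97, -56.26): bearing = atan2(26.97, -56.26) mod 360° = 154.39° ≈ 154°.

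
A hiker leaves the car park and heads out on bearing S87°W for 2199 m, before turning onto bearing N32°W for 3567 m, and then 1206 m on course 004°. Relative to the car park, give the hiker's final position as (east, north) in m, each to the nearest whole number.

Leg 1 (S87°W, 2199 m): east 2199 sin 267° = -2195.99, north 2199 cos 267° = -115.09
Leg 2 (N32°W, 3567 m): east 3567 sin 328° = -1890.22, north 3567 cos 328° = 3024.99
Leg 3 (004°, 1206 m): east 1206 sin 4° = 84.13, north 1206 cos 4° = 1203.06
Summing: -4002.08 m east, 4112.96 m north → (-4002, 4113).

(-4002, 4113)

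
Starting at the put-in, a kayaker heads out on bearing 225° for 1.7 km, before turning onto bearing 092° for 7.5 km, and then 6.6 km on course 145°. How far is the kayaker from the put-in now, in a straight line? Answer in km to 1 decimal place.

Leg 1 (225°, 1.7 km): east 1.7 sin 225° = -1.20, north 1.7 cos 225° = -1.20
Leg 2 (092°, 7.5 km): east 7.5 sin 92° = 7.50, north 7.5 cos 92° = -0.26
Leg 3 (145°, 6.6 km): east 6.6 sin 145° = 3.79, north 6.6 cos 145° = -5.41
Net: 10.08 east, -6.87 north. Distance = √((10.08)² + (-6.87)²) = 12.198 km.

12.2 km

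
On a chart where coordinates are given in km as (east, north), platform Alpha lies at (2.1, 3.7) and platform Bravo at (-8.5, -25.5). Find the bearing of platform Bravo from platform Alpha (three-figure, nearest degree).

200°

Δeast = -8.5 − 2.1 = -10.60; Δnorth = -25.5 − 3.7 = -29.20.
Bearing = atan2(Δeast, Δnorth) mod 360° = 199.95° ≈ 200°.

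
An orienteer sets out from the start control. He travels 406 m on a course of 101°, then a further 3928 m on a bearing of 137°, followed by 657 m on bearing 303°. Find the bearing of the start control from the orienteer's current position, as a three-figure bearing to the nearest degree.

Leg 1 (101°, 406 m): east 406 sin 101° = 398.54, north 406 cos 101° = -77.47
Leg 2 (137°, 3928 m): east 3928 sin 137° = 2678.89, north 3928 cos 137° = -2872.76
Leg 3 (303°, 657 m): east 657 sin 303° = -551.01, north 657 cos 303° = 357.83
Net displacement: 2526.42 east, -2592.40 north. Direction back to start is (-2526.42, 2592.40): bearing = atan2(-2526.42, 2592.40) mod 360° = 315.74° ≈ 316°.

316°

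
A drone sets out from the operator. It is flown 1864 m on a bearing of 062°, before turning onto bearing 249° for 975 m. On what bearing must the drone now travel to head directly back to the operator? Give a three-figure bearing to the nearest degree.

Leg 1 (062°, 1864 m): east 1864 sin 62° = 1645.81, north 1864 cos 62° = 875.09
Leg 2 (249°, 975 m): east 975 sin 249° = -910.24, north 975 cos 249° = -349.41
Net displacement: 735.57 east, 525.69 north. Direction back to start is (-735.57, -525.69): bearing = atan2(-735.57, -525.69) mod 360° = 234.45° ≈ 234°.

234°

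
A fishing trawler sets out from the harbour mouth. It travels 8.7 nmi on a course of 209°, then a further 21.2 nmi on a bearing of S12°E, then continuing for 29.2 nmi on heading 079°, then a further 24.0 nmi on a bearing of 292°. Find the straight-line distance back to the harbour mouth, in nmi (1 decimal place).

Leg 1 (209°, 8.7 nmi): east 8.7 sin 209° = -4.22, north 8.7 cos 209° = -7.61
Leg 2 (S12°E, 21.2 nmi): east 21.2 sin 168° = 4.41, north 21.2 cos 168° = -20.74
Leg 3 (079°, 29.2 nmi): east 29.2 sin 79° = 28.66, north 29.2 cos 79° = 5.57
Leg 4 (292°, 24.0 nmi): east 24.0 sin 292° = -22.25, north 24.0 cos 292° = 8.99
Net: 6.60 east, -13.78 north. Distance = √((6.60)² + (-13.78)²) = 15.283 nmi.

15.3 nmi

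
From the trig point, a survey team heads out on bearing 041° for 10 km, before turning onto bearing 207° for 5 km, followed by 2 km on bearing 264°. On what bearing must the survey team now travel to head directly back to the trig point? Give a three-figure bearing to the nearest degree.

219°

Leg 1 (041°, 10 km): east 10 sin 41° = 6.56, north 10 cos 41° = 7.55
Leg 2 (207°, 5 km): east 5 sin 207° = -2.27, north 5 cos 207° = -4.46
Leg 3 (264°, 2 km): east 2 sin 264° = -1.99, north 2 cos 264° = -0.21
Net displacement: 2.30 east, 2.88 north. Direction back to start is (-2.30, -2.88): bearing = atan2(-2.30, -2.88) mod 360° = 218.60° ≈ 219°.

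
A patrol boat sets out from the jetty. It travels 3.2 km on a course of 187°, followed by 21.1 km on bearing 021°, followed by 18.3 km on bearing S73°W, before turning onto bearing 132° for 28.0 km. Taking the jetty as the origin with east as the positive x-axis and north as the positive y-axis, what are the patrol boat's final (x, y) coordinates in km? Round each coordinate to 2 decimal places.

Leg 1 (187°, 3.2 km): east 3.2 sin 187° = -0.39, north 3.2 cos 187° = -3.18
Leg 2 (021°, 21.1 km): east 21.1 sin 21° = 7.56, north 21.1 cos 21° = 19.70
Leg 3 (S73°W, 18.3 km): east 18.3 sin 253° = -17.50, north 18.3 cos 253° = -5.35
Leg 4 (132°, 28.0 km): east 28.0 sin 132° = 20.81, north 28.0 cos 132° = -18.74
Summing: 10.48 km east, -7.56 km north → (10.48, -7.56).

(10.48, -7.56)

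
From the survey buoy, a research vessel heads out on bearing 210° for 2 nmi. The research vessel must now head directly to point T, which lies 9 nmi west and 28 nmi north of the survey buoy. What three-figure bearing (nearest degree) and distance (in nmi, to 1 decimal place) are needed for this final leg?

345°, 30.8 nmi

Leg 1 (210°, 2 nmi): east 2 sin 210° = -1.00, north 2 cos 210° = -1.73
Current position: (-1.00, -1.73). Target: (-9, 28). Remaining: Δeast = -8.00, Δnorth = 29.73.
Bearing = atan2(-8.00, 29.73) mod 360° = 344.94°; distance = √((-8.00)² + (29.73)²) = 30.790 nmi.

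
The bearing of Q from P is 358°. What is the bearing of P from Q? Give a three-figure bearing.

178°

Back-bearing = 358° − 180° = 178°.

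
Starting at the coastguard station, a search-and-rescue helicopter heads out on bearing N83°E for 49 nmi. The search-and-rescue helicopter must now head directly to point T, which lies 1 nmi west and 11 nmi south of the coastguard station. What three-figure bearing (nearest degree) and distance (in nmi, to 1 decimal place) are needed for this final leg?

251°, 52.5 nmi

Leg 1 (N83°E, 49 nmi): east 49 sin 83° = 48.63, north 49 cos 83° = 5.97
Current position: (48.63, 5.97). Target: (-1, -11). Remaining: Δeast = -49.63, Δnorth = -16.97.
Bearing = atan2(-49.63, -16.97) mod 360° = 251.12°; distance = √((-49.63)² + (-16.97)²) = 52.456 nmi.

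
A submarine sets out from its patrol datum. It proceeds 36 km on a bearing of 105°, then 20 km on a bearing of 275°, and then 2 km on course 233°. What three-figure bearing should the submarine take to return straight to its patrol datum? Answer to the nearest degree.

Leg 1 (105°, 36 km): east 36 sin 105° = 34.77, north 36 cos 105° = -9.32
Leg 2 (275°, 20 km): east 20 sin 275° = -19.92, north 20 cos 275° = 1.74
Leg 3 (233°, 2 km): east 2 sin 233° = -1.60, north 2 cos 233° = -1.20
Net displacement: 13.25 east, -8.78 north. Direction back to start is (-13.25, 8.78): bearing = atan2(-13.25, 8.78) mod 360° = 303.52° ≈ 304°.

304°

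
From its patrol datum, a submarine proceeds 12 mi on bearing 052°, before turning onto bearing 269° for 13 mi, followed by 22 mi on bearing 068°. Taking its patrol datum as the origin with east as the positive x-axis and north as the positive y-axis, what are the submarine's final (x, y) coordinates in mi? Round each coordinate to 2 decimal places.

(16.86, 15.40)

Leg 1 (052°, 12 mi): east 12 sin 52° = 9.46, north 12 cos 52° = 7.39
Leg 2 (269°, 13 mi): east 13 sin 269° = -13.00, north 13 cos 269° = -0.23
Leg 3 (068°, 22 mi): east 22 sin 68° = 20.40, north 22 cos 68° = 8.24
Summing: 16.86 mi east, 15.40 mi north → (16.86, 15.40).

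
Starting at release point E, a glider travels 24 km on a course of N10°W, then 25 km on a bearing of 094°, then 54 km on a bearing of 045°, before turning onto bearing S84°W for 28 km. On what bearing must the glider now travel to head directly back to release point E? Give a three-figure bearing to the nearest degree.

Leg 1 (N10°W, 24 km): east 24 sin 350° = -4.17, north 24 cos 350° = 23.64
Leg 2 (094°, 25 km): east 25 sin 94° = 24.94, north 25 cos 94° = -1.74
Leg 3 (045°, 54 km): east 54 sin 45° = 38.18, north 54 cos 45° = 38.18
Leg 4 (S84°W, 28 km): east 28 sin 264° = -27.85, north 28 cos 264° = -2.93
Net displacement: 31.11 east, 57.15 north. Direction back to start is (-31.11, -57.15): bearing = atan2(-31.11, -57.15) mod 360° = 208.56° ≈ 209°.

209°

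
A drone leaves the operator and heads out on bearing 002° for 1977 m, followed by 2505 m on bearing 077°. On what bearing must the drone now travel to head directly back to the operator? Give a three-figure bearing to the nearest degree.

Leg 1 (002°, 1977 m): east 1977 sin 2° = 69.00, north 1977 cos 2° = 1975.80
Leg 2 (077°, 2505 m): east 2505 sin 77° = 2440.80, north 2505 cos 77° = 563.50
Net displacement: 2509.79 east, 2539.30 north. Direction back to start is (-2509.79, -2539.30): bearing = atan2(-2509.79, -2539.30) mod 360° = 224.67° ≈ 225°.

225°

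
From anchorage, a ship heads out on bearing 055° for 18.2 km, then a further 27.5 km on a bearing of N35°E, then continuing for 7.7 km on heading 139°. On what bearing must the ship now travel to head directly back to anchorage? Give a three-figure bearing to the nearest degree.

233°

Leg 1 (055°, 18.2 km): east 18.2 sin 55° = 14.91, north 18.2 cos 55° = 10.44
Leg 2 (N35°E, 27.5 km): east 27.5 sin 35° = 15.77, north 27.5 cos 35° = 22.53
Leg 3 (139°, 7.7 km): east 7.7 sin 139° = 5.05, north 7.7 cos 139° = -5.81
Net displacement: 35.73 east, 27.15 north. Direction back to start is (-35.73, -27.15): bearing = atan2(-35.73, -27.15) mod 360° = 232.77° ≈ 233°.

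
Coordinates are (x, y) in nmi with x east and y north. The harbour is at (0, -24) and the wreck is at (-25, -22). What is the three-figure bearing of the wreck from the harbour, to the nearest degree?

275°

Δeast = -25 − 0 = -25.00; Δnorth = -22 − -24 = 2.00.
Bearing = atan2(Δeast, Δnorth) mod 360° = 274.57° ≈ 275°.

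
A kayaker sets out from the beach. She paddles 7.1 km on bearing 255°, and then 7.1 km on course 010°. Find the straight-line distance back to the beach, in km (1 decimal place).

7.6 km

Leg 1 (255°, 7.1 km): east 7.1 sin 255° = -6.86, north 7.1 cos 255° = -1.84
Leg 2 (010°, 7.1 km): east 7.1 sin 10° = 1.23, north 7.1 cos 10° = 6.99
Net: -5.63 east, 5.15 north. Distance = √((-5.63)² + (5.15)²) = 7.630 km.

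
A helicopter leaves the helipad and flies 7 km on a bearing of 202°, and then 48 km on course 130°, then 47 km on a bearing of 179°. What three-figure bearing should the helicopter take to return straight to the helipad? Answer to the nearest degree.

337°

Leg 1 (202°, 7 km): east 7 sin 202° = -2.62, north 7 cos 202° = -6.49
Leg 2 (130°, 48 km): east 48 sin 130° = 36.77, north 48 cos 130° = -30.85
Leg 3 (179°, 47 km): east 47 sin 179° = 0.82, north 47 cos 179° = -46.99
Net displacement: 34.97 east, -84.34 north. Direction back to start is (-34.97, 84.34): bearing = atan2(-34.97, 84.34) mod 360° = 337.48° ≈ 337°.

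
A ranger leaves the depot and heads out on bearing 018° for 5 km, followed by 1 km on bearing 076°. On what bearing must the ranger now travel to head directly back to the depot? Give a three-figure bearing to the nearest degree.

Leg 1 (018°, 5 km): east 5 sin 18° = 1.55, north 5 cos 18° = 4.76
Leg 2 (076°, 1 km): east 1 sin 76° = 0.97, north 1 cos 76° = 0.24
Net displacement: 2.52 east, 5.00 north. Direction back to start is (-2.52, -5.00): bearing = atan2(-2.52, -5.00) mod 360° = 206.72° ≈ 207°.

207°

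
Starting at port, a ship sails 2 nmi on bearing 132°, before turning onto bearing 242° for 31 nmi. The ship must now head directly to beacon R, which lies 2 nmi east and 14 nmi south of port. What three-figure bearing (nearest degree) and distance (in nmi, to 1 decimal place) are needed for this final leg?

Leg 1 (132°, 2 nmi): east 2 sin 132° = 1.49, north 2 cos 132° = -1.34
Leg 2 (242°, 31 nmi): east 31 sin 242° = -27.37, north 31 cos 242° = -14.55
Current position: (-25.89, -15.89). Target: (2, -14). Remaining: Δeast = 27.89, Δnorth = 1.89.
Bearing = atan2(27.89, 1.89) mod 360° = 86.12°; distance = √((27.89)² + (1.89)²) = 27.949 nmi.

086°, 27.9 nmi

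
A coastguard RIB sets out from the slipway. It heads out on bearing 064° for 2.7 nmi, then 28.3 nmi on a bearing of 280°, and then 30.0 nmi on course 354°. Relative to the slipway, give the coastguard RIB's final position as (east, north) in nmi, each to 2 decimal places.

Leg 1 (064°, 2.7 nmi): east 2.7 sin 64° = 2.43, north 2.7 cos 64° = 1.18
Leg 2 (280°, 28.3 nmi): east 28.3 sin 280° = -27.87, north 28.3 cos 280° = 4.91
Leg 3 (354°, 30.0 nmi): east 30.0 sin 354° = -3.14, north 30.0 cos 354° = 29.84
Summing: -28.58 nmi east, 35.93 nmi north → (-28.58, 35.93).

(-28.58, 35.93)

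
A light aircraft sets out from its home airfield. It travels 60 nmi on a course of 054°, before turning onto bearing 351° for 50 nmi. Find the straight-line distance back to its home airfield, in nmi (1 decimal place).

93.9 nmi

Leg 1 (054°, 60 nmi): east 60 sin 54° = 48.54, north 60 cos 54° = 35.27
Leg 2 (351°, 50 nmi): east 50 sin 351° = -7.82, north 50 cos 351° = 49.38
Net: 40.72 east, 84.65 north. Distance = √((40.72)² + (84.65)²) = 93.936 nmi.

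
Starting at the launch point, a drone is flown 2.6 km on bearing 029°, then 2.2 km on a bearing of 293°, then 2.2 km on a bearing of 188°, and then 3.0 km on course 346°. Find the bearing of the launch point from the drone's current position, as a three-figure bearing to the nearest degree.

155°

Leg 1 (029°, 2.6 km): east 2.6 sin 29° = 1.26, north 2.6 cos 29° = 2.27
Leg 2 (293°, 2.2 km): east 2.2 sin 293° = -2.03, north 2.2 cos 293° = 0.86
Leg 3 (188°, 2.2 km): east 2.2 sin 188° = -0.31, north 2.2 cos 188° = -2.18
Leg 4 (346°, 3.0 km): east 3.0 sin 346° = -0.73, north 3.0 cos 346° = 2.91
Net displacement: -1.80 east, 3.87 north. Direction back to start is (1.80, -3.87): bearing = atan2(1.80, -3.87) mod 360° = 155.07° ≈ 155°.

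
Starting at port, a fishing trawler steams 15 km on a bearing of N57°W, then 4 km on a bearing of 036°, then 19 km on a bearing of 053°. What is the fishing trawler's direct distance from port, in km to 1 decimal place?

Leg 1 (N57°W, 15 km): east 15 sin 303° = -12.58, north 15 cos 303° = 8.17
Leg 2 (036°, 4 km): east 4 sin 36° = 2.35, north 4 cos 36° = 3.24
Leg 3 (053°, 19 km): east 19 sin 53° = 15.17, north 19 cos 53° = 11.43
Net: 4.95 east, 22.84 north. Distance = √((4.95)² + (22.84)²) = 23.369 km.

23.4 km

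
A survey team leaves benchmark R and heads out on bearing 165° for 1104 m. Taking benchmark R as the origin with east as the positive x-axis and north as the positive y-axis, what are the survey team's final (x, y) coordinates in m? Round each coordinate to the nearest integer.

(286, -1066)

Leg 1 (165°, 1104 m): east 1104 sin 165° = 285.74, north 1104 cos 165° = -1066.38
Summing: 285.74 m east, -1066.38 m north → (286, -1066).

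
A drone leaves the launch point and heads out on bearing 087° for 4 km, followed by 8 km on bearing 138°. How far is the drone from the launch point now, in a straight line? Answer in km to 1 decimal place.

Leg 1 (087°, 4 km): east 4 sin 87° = 3.99, north 4 cos 87° = 0.21
Leg 2 (138°, 8 km): east 8 sin 138° = 5.35, north 8 cos 138° = -5.95
Net: 9.35 east, -5.74 north. Distance = √((9.35)² + (-5.74)²) = 10.967 km.

11.0 km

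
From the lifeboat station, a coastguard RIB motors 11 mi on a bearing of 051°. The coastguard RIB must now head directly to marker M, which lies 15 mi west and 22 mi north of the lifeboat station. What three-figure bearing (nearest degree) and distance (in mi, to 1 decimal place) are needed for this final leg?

Leg 1 (051°, 11 mi): east 11 sin 51° = 8.55, north 11 cos 51° = 6.92
Current position: (8.55, 6.92). Target: (-15, 22). Remaining: Δeast = -23.55, Δnorth = 15.08.
Bearing = atan2(-23.55, 15.08) mod 360° = 302.63°; distance = √((-23.55)² + (15.08)²) = 27.962 mi.

303°, 28.0 mi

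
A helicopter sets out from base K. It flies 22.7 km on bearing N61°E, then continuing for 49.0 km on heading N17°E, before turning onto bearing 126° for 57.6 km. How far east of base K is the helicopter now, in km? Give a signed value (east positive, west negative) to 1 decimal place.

Leg 1 (N61°E, 22.7 km): east 22.7 sin 61° = 19.85, north 22.7 cos 61° = 11.01
Leg 2 (N17°E, 49.0 km): east 49.0 sin 17° = 14.33, north 49.0 cos 17° = 46.86
Leg 3 (126°, 57.6 km): east 57.6 sin 126° = 46.60, north 57.6 cos 126° = -33.86
Net east component: 80.78 km.

80.8 km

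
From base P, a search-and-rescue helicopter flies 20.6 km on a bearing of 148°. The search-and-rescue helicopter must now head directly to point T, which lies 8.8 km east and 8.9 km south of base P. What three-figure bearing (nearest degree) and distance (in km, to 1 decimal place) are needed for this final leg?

346°, 8.8 km

Leg 1 (148°, 20.6 km): east 20.6 sin 148° = 10.92, north 20.6 cos 148° = -17.47
Current position: (10.92, -17.47). Target: (8.8, -8.9). Remaining: Δeast = -2.12, Δnorth = 8.57.
Bearing = atan2(-2.12, 8.57) mod 360° = 346.13°; distance = √((-2.12)² + (8.57)²) = 8.827 km.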